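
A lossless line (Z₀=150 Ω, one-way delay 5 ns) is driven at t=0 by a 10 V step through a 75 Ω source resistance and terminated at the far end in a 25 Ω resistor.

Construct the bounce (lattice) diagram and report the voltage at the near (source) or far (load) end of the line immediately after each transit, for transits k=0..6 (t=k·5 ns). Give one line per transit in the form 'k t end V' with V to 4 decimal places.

Γ_L=-0.714286, Γ_S=-0.333333; launch V₁=10·150/225=6.666667
k=0 src: V=6.6667
k=1 load: inc=6.666667, refl=6.666667·-0.714286=-4.7619; V=0.000000+6.666667+-4.761905=1.9048
k=2 src: inc=-4.761905, refl=-4.761905·-0.333333=1.5873; V=6.666667+-4.761905+1.587302=3.4921
k=3 load: inc=1.587302, refl=1.587302·-0.714286=-1.1338; V=1.904762+1.587302+-1.133787=2.3583
k=4 src: inc=-1.133787, refl=-1.133787·-0.333333=0.3779; V=3.492063+-1.133787+0.377929=2.7362
k=5 load: inc=0.377929, refl=0.377929·-0.714286=-0.2699; V=2.358277+0.377929+-0.269949=2.4663
k=6 src: inc=-0.269949, refl=-0.269949·-0.333333=0.0900; V=2.736206+-0.269949+0.089983=2.5562

0 0 source 6.6667
1 5 load 1.9048
2 10 source 3.4921
3 15 load 2.3583
4 20 source 2.7362
5 25 load 2.4663
6 30 source 2.5562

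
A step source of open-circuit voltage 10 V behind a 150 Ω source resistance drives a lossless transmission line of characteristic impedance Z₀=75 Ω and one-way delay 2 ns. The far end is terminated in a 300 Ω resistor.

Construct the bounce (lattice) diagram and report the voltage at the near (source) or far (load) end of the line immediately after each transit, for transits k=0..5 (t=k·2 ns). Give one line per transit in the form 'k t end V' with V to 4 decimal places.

0 0 source 3.3333
1 2 load 5.3333
2 4 source 6.0000
3 6 load 6.4000
4 8 source 6.5333
5 10 load 6.6133

Γ_L=0.600000, Γ_S=0.333333; launch V₁=10·75/225=3.333333
k=0 src: V=3.3333
k=1 load: inc=3.333333, refl=3.333333·0.600000=2.0000; V=0.000000+3.333333+2.000000=5.3333
k=2 src: inc=2.000000, refl=2.000000·0.333333=0.6667; V=3.333333+2.000000+0.666667=6.0000
k=3 load: inc=0.666667, refl=0.666667·0.600000=0.4000; V=5.333333+0.666667+0.400000=6.4000
k=4 src: inc=0.400000, refl=0.400000·0.333333=0.1333; V=6.000000+0.400000+0.133333=6.5333
k=5 load: inc=0.133333, refl=0.133333·0.600000=0.0800; V=6.400000+0.133333+0.080000=6.6133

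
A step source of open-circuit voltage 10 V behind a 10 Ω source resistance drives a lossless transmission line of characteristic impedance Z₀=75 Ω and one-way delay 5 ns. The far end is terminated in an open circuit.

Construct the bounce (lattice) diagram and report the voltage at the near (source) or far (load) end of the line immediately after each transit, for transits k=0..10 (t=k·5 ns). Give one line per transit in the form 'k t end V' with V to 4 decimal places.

Γ_L=1.000000, Γ_S=-0.764706; launch V₁=10·75/85=8.823529
k=0 src: V=8.8235
k=1 load: inc=8.823529, refl=8.823529·1.000000=8.8235; V=0.000000+8.823529+8.823529=17.6471
k=2 src: inc=8.823529, refl=8.823529·-0.764706=-6.7474; V=8.823529+8.823529+-6.747405=10.8997
k=3 load: inc=-6.747405, refl=-6.747405·1.000000=-6.7474; V=17.647059+-6.747405+-6.747405=4.1522
k=4 src: inc=-6.747405, refl=-6.747405·-0.764706=5.1598; V=10.899654+-6.747405+5.159780=9.3120
k=5 load: inc=5.159780, refl=5.159780·1.000000=5.1598; V=4.152249+5.159780+5.159780=14.4718
k=6 src: inc=5.159780, refl=5.159780·-0.764706=-3.9457; V=9.312029+5.159780+-3.945714=10.5261
k=7 load: inc=-3.945714, refl=-3.945714·1.000000=-3.9457; V=14.471809+-3.945714+-3.945714=6.5804
k=8 src: inc=-3.945714, refl=-3.945714·-0.764706=3.0173; V=10.526095+-3.945714+3.017311=9.5977
k=9 load: inc=3.017311, refl=3.017311·1.000000=3.0173; V=6.580381+3.017311+3.017311=12.6150
k=10 src: inc=3.017311, refl=3.017311·-0.764706=-2.3074; V=9.597692+3.017311+-2.307355=10.3076

0 0 source 8.8235
1 5 load 17.6471
2 10 source 10.8997
3 15 load 4.1522
4 20 source 9.3120
5 25 load 14.4718
6 30 source 10.5261
7 35 load 6.5804
8 40 source 9.5977
9 45 load 12.6150
10 50 source 10.3076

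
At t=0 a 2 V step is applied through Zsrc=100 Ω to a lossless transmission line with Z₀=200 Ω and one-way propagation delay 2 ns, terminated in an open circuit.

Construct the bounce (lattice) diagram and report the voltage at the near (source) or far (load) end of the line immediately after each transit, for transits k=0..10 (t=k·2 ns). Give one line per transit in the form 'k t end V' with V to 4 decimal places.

0 0 source 1.3333
1 2 load 2.6667
2 4 source 2.2222
3 6 load 1.7778
4 8 source 1.9259
5 10 load 2.0741
6 12 source 2.0247
7 14 load 1.9753
8 16 source 1.9918
9 18 load 2.0082
10 20 source 2.0027

Γ_L=1.000000, Γ_S=-0.333333; launch V₁=2·200/300=1.333333
k=0 src: V=1.3333
k=1 load: inc=1.333333, refl=1.333333·1.000000=1.3333; V=0.000000+1.333333+1.333333=2.6667
k=2 src: inc=1.333333, refl=1.333333·-0.333333=-0.4444; V=1.333333+1.333333+-0.444444=2.2222
k=3 load: inc=-0.444444, refl=-0.444444·1.000000=-0.4444; V=2.666667+-0.444444+-0.444444=1.7778
k=4 src: inc=-0.444444, refl=-0.444444·-0.333333=0.1481; V=2.222222+-0.444444+0.148148=1.9259
k=5 load: inc=0.148148, refl=0.148148·1.000000=0.1481; V=1.777778+0.148148+0.148148=2.0741
k=6 src: inc=0.148148, refl=0.148148·-0.333333=-0.0494; V=1.925926+0.148148+-0.049383=2.0247
k=7 load: inc=-0.049383, refl=-0.049383·1.000000=-0.0494; V=2.074074+-0.049383+-0.049383=1.9753
k=8 src: inc=-0.049383, refl=-0.049383·-0.333333=0.0165; V=2.024691+-0.049383+0.016461=1.9918
k=9 load: inc=0.016461, refl=0.016461·1.000000=0.0165; V=1.975309+0.016461+0.016461=2.0082
k=10 src: inc=0.016461, refl=0.016461·-0.333333=-0.0055; V=1.991770+0.016461+-0.005487=2.0027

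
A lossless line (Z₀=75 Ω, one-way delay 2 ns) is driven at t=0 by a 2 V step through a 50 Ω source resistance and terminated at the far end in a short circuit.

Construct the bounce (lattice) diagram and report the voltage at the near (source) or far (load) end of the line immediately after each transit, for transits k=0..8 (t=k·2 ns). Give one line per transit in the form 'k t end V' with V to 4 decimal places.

0 0 source 1.2000
1 2 load 0.0000
2 4 source 0.2400
3 6 load 0.0000
4 8 source 0.0480
5 10 load 0.0000
6 12 source 0.0096
7 14 load 0.0000
8 16 source 0.0019

Γ_L=-1.000000, Γ_S=-0.200000; launch V₁=2·75/125=1.200000
k=0 src: V=1.2000
k=1 load: inc=1.200000, refl=1.200000·-1.000000=-1.2000; V=0.000000+1.200000+-1.200000=0.0000
k=2 src: inc=-1.200000, refl=-1.200000·-0.200000=0.2400; V=1.200000+-1.200000+0.240000=0.2400
k=3 load: inc=0.240000, refl=0.240000·-1.000000=-0.2400; V=0.000000+0.240000+-0.240000=0.0000
k=4 src: inc=-0.240000, refl=-0.240000·-0.200000=0.0480; V=0.240000+-0.240000+0.048000=0.0480
k=5 load: inc=0.048000, refl=0.048000·-1.000000=-0.0480; V=0.000000+0.048000+-0.048000=0.0000
k=6 src: inc=-0.048000, refl=-0.048000·-0.200000=0.0096; V=0.048000+-0.048000+0.009600=0.0096
k=7 load: inc=0.009600, refl=0.009600·-1.000000=-0.0096; V=0.000000+0.009600+-0.009600=0.0000
k=8 src: inc=-0.009600, refl=-0.009600·-0.200000=0.0019; V=0.009600+-0.009600+0.001920=0.0019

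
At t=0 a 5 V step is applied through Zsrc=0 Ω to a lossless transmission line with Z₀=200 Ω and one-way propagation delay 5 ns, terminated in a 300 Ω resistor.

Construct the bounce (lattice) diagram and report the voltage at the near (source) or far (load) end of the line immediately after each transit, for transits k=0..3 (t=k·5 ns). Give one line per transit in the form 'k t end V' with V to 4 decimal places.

0 0 source 5.0000
1 5 load 6.0000
2 10 source 5.0000
3 15 load 4.8000

Γ_L=0.200000, Γ_S=-1.000000; launch V₁=5·200/200=5.000000
k=0 src: V=5.0000
k=1 load: inc=5.000000, refl=5.000000·0.200000=1.0000; V=0.000000+5.000000+1.000000=6.0000
k=2 src: inc=1.000000, refl=1.000000·-1.000000=-1.0000; V=5.000000+1.000000+-1.000000=5.0000
k=3 load: inc=-1.000000, refl=-1.000000·0.200000=-0.2000; V=6.000000+-1.000000+-0.200000=4.8000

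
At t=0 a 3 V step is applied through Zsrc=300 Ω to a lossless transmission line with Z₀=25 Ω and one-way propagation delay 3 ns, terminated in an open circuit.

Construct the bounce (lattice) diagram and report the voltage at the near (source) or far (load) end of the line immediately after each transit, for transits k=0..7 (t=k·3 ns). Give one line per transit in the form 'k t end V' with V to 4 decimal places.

0 0 source 0.2308
1 3 load 0.4615
2 6 source 0.6568
3 9 load 0.8521
4 12 source 1.0173
5 15 load 1.1825
6 18 source 1.3223
7 21 load 1.4621

Γ_L=1.000000, Γ_S=0.846154; launch V₁=3·25/325=0.230769
k=0 src: V=0.2308
k=1 load: inc=0.230769, refl=0.230769·1.000000=0.2308; V=0.000000+0.230769+0.230769=0.4615
k=2 src: inc=0.230769, refl=0.230769·0.846154=0.1953; V=0.230769+0.230769+0.195266=0.6568
k=3 load: inc=0.195266, refl=0.195266·1.000000=0.1953; V=0.461538+0.195266+0.195266=0.8521
k=4 src: inc=0.195266, refl=0.195266·0.846154=0.1652; V=0.656805+0.195266+0.165225=1.0173
k=5 load: inc=0.165225, refl=0.165225·1.000000=0.1652; V=0.852071+0.165225+0.165225=1.1825
k=6 src: inc=0.165225, refl=0.165225·0.846154=0.1398; V=1.017296+0.165225+0.139806=1.3223
k=7 load: inc=0.139806, refl=0.139806·1.000000=0.1398; V=1.182522+0.139806+0.139806=1.4621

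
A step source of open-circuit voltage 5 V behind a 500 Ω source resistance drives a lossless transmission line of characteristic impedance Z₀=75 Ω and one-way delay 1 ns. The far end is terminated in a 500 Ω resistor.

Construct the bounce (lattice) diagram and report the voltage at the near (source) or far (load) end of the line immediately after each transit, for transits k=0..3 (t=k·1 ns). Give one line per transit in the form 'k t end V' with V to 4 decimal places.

Γ_L=0.739130, Γ_S=0.739130; launch V₁=5·75/575=0.652174
k=0 src: V=0.6522
k=1 load: inc=0.652174, refl=0.652174·0.739130=0.4820; V=0.000000+0.652174+0.482042=1.1342
k=2 src: inc=0.482042, refl=0.482042·0.739130=0.3563; V=0.652174+0.482042+0.356292=1.4905
k=3 load: inc=0.356292, refl=0.356292·0.739130=0.2633; V=1.134216+0.356292+0.263346=1.7539

0 0 source 0.6522
1 1 load 1.1342
2 2 source 1.4905
3 3 load 1.7539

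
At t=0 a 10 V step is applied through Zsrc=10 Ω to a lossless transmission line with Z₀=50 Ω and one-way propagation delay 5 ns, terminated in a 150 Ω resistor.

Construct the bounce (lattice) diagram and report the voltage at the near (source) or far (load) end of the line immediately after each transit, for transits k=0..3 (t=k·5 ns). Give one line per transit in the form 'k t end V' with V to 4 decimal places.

Γ_L=0.500000, Γ_S=-0.666667; launch V₁=10·50/60=8.333333
k=0 src: V=8.3333
k=1 load: inc=8.333333, refl=8.333333·0.500000=4.1667; V=0.000000+8.333333+4.166667=12.5000
k=2 src: inc=4.166667, refl=4.166667·-0.666667=-2.7778; V=8.333333+4.166667+-2.777778=9.7222
k=3 load: inc=-2.777778, refl=-2.777778·0.500000=-1.3889; V=12.500000+-2.777778+-1.388889=8.3333

0 0 source 8.3333
1 5 load 12.5000
2 10 source 9.7222
3 15 load 8.3333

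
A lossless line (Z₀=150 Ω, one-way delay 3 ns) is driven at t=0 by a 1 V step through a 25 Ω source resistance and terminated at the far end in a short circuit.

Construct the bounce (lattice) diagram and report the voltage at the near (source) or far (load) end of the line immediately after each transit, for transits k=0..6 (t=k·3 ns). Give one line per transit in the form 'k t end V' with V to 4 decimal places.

0 0 source 0.8571
1 3 load 0.0000
2 6 source 0.6122
3 9 load 0.0000
4 12 source 0.4373
5 15 load 0.0000
6 18 source 0.3124

Γ_L=-1.000000, Γ_S=-0.714286; launch V₁=1·150/175=0.857143
k=0 src: V=0.8571
k=1 load: inc=0.857143, refl=0.857143·-1.000000=-0.8571; V=0.000000+0.857143+-0.857143=0.0000
k=2 src: inc=-0.857143, refl=-0.857143·-0.714286=0.6122; V=0.857143+-0.857143+0.612245=0.6122
k=3 load: inc=0.612245, refl=0.612245·-1.000000=-0.6122; V=0.000000+0.612245+-0.612245=0.0000
k=4 src: inc=-0.612245, refl=-0.612245·-0.714286=0.4373; V=0.612245+-0.612245+0.437318=0.4373
k=5 load: inc=0.437318, refl=0.437318·-1.000000=-0.4373; V=0.000000+0.437318+-0.437318=0.0000
k=6 src: inc=-0.437318, refl=-0.437318·-0.714286=0.3124; V=0.437318+-0.437318+0.312370=0.3124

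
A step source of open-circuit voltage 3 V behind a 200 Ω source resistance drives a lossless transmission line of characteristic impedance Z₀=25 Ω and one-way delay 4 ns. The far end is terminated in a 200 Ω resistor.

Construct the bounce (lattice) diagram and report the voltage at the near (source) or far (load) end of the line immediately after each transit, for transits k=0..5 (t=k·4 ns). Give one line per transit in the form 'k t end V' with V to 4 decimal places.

0 0 source 0.3333
1 4 load 0.5926
2 8 source 0.7942
3 12 load 0.9511
4 16 source 1.0731
5 20 load 1.1679

Γ_L=0.777778, Γ_S=0.777778; launch V₁=3·25/225=0.333333
k=0 src: V=0.3333
k=1 load: inc=0.333333, refl=0.333333·0.777778=0.2593; V=0.000000+0.333333+0.259259=0.5926
k=2 src: inc=0.259259, refl=0.259259·0.777778=0.2016; V=0.333333+0.259259+0.201646=0.7942
k=3 load: inc=0.201646, refl=0.201646·0.777778=0.1568; V=0.592593+0.201646+0.156836=0.9511
k=4 src: inc=0.156836, refl=0.156836·0.777778=0.1220; V=0.794239+0.156836+0.121983=1.0731
k=5 load: inc=0.121983, refl=0.121983·0.777778=0.0949; V=0.951075+0.121983+0.094876=1.1679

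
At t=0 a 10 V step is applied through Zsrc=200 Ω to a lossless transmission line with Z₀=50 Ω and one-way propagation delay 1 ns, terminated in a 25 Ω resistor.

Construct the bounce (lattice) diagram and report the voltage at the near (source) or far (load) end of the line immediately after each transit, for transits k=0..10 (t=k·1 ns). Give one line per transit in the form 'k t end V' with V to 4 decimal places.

0 0 source 2.0000
1 1 load 1.3333
2 2 source 0.9333
3 3 load 1.0667
4 4 source 1.1467
5 5 load 1.1200
6 6 source 1.1040
7 7 load 1.1093
8 8 source 1.1125
9 9 load 1.1115
10 10 source 1.1108

Γ_L=-0.333333, Γ_S=0.600000; launch V₁=10·50/250=2.000000
k=0 src: V=2.0000
k=1 load: inc=2.000000, refl=2.000000·-0.333333=-0.6667; V=0.000000+2.000000+-0.666667=1.3333
k=2 src: inc=-0.666667, refl=-0.666667·0.600000=-0.4000; V=2.000000+-0.666667+-0.400000=0.9333
k=3 load: inc=-0.400000, refl=-0.400000·-0.333333=0.1333; V=1.333333+-0.400000+0.133333=1.0667
k=4 src: inc=0.133333, refl=0.133333·0.600000=0.0800; V=0.933333+0.133333+0.080000=1.1467
k=5 load: inc=0.080000, refl=0.080000·-0.333333=-0.0267; V=1.066667+0.080000+-0.026667=1.1200
k=6 src: inc=-0.026667, refl=-0.026667·0.600000=-0.0160; V=1.146667+-0.026667+-0.016000=1.1040
k=7 load: inc=-0.016000, refl=-0.016000·-0.333333=0.0053; V=1.120000+-0.016000+0.005333=1.1093
k=8 src: inc=0.005333, refl=0.005333·0.600000=0.0032; V=1.104000+0.005333+0.003200=1.1125
k=9 load: inc=0.003200, refl=0.003200·-0.333333=-0.0011; V=1.109333+0.003200+-0.001067=1.1115
k=10 src: inc=-0.001067, refl=-0.001067·0.600000=-0.0006; V=1.112533+-0.001067+-0.000640=1.1108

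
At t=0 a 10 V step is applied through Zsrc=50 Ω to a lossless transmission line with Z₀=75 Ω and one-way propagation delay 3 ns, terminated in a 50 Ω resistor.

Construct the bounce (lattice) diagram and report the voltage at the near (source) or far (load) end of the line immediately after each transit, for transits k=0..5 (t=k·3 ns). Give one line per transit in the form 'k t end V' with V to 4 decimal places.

Γ_L=-0.200000, Γ_S=-0.200000; launch V₁=10·75/125=6.000000
k=0 src: V=6.0000
k=1 load: inc=6.000000, refl=6.000000·-0.200000=-1.2000; V=0.000000+6.000000+-1.200000=4.8000
k=2 src: inc=-1.200000, refl=-1.200000·-0.200000=0.2400; V=6.000000+-1.200000+0.240000=5.0400
k=3 load: inc=0.240000, refl=0.240000·-0.200000=-0.0480; V=4.800000+0.240000+-0.048000=4.9920
k=4 src: inc=-0.048000, refl=-0.048000·-0.200000=0.0096; V=5.040000+-0.048000+0.009600=5.0016
k=5 load: inc=0.009600, refl=0.009600·-0.200000=-0.0019; V=4.992000+0.009600+-0.001920=4.9997

0 0 source 6.0000
1 3 load 4.8000
2 6 source 5.0400
3 9 load 4.9920
4 12 source 5.0016
5 15 load 4.9997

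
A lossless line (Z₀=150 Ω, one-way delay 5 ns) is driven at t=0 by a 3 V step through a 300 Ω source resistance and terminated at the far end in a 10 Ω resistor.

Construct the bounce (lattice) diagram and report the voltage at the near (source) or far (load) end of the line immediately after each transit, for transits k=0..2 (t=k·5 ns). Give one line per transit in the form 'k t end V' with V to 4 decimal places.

Γ_L=-0.875000, Γ_S=0.333333; launch V₁=3·150/450=1.000000
k=0 src: V=1.0000
k=1 load: inc=1.000000, refl=1.000000·-0.875000=-0.8750; V=0.000000+1.000000+-0.875000=0.1250
k=2 src: inc=-0.875000, refl=-0.875000·0.333333=-0.2917; V=1.000000+-0.875000+-0.291667=-0.1667

0 0 source 1.0000
1 5 load 0.1250
2 10 source -0.1667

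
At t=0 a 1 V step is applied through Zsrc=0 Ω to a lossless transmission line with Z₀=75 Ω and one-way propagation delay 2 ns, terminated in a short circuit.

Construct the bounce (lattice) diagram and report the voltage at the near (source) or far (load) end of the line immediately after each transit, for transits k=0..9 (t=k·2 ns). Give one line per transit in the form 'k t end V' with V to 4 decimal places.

0 0 source 1.0000
1 2 load 0.0000
2 4 source 1.0000
3 6 load 0.0000
4 8 source 1.0000
5 10 load 0.0000
6 12 source 1.0000
7 14 load 0.0000
8 16 source 1.0000
9 18 load 0.0000

Γ_L=-1.000000, Γ_S=-1.000000; launch V₁=1·75/75=1.000000
k=0 src: V=1.0000
k=1 load: inc=1.000000, refl=1.000000·-1.000000=-1.0000; V=0.000000+1.000000+-1.000000=0.0000
k=2 src: inc=-1.000000, refl=-1.000000·-1.000000=1.0000; V=1.000000+-1.000000+1.000000=1.0000
k=3 load: inc=1.000000, refl=1.000000·-1.000000=-1.0000; V=0.000000+1.000000+-1.000000=0.0000
k=4 src: inc=-1.000000, refl=-1.000000·-1.000000=1.0000; V=1.000000+-1.000000+1.000000=1.0000
k=5 load: inc=1.000000, refl=1.000000·-1.000000=-1.0000; V=0.000000+1.000000+-1.000000=0.0000
k=6 src: inc=-1.000000, refl=-1.000000·-1.000000=1.0000; V=1.000000+-1.000000+1.000000=1.0000
k=7 load: inc=1.000000, refl=1.000000·-1.000000=-1.0000; V=0.000000+1.000000+-1.000000=0.0000
k=8 src: inc=-1.000000, refl=-1.000000·-1.000000=1.0000; V=1.000000+-1.000000+1.000000=1.0000
k=9 load: inc=1.000000, refl=1.000000·-1.000000=-1.0000; V=0.000000+1.000000+-1.000000=0.0000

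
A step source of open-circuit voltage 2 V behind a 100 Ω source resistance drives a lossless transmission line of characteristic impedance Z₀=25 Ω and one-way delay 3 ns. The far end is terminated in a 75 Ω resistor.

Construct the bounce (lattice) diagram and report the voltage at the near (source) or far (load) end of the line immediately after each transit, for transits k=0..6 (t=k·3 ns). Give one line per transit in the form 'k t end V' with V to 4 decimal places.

0 0 source 0.4000
1 3 load 0.6000
2 6 source 0.7200
3 9 load 0.7800
4 12 source 0.8160
5 15 load 0.8340
6 18 source 0.8448

Γ_L=0.500000, Γ_S=0.600000; launch V₁=2·25/125=0.400000
k=0 src: V=0.4000
k=1 load: inc=0.400000, refl=0.400000·0.500000=0.2000; V=0.000000+0.400000+0.200000=0.6000
k=2 src: inc=0.200000, refl=0.200000·0.600000=0.1200; V=0.400000+0.200000+0.120000=0.7200
k=3 load: inc=0.120000, refl=0.120000·0.500000=0.0600; V=0.600000+0.120000+0.060000=0.7800
k=4 src: inc=0.060000, refl=0.060000·0.600000=0.0360; V=0.720000+0.060000+0.036000=0.8160
k=5 load: inc=0.036000, refl=0.036000·0.500000=0.0180; V=0.780000+0.036000+0.018000=0.8340
k=6 src: inc=0.018000, refl=0.018000·0.600000=0.0108; V=0.816000+0.018000+0.010800=0.8448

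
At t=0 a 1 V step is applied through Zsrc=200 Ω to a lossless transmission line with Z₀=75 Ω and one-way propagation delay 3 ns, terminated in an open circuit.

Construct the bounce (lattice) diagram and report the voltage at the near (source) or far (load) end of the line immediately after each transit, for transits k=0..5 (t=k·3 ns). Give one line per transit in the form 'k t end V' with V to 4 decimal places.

0 0 source 0.2727
1 3 load 0.5455
2 6 source 0.6694
3 9 load 0.7934
4 12 source 0.8497
5 15 load 0.9061

Γ_L=1.000000, Γ_S=0.454545; launch V₁=1·75/275=0.272727
k=0 src: V=0.2727
k=1 load: inc=0.272727, refl=0.272727·1.000000=0.2727; V=0.000000+0.272727+0.272727=0.5455
k=2 src: inc=0.272727, refl=0.272727·0.454545=0.1240; V=0.272727+0.272727+0.123967=0.6694
k=3 load: inc=0.123967, refl=0.123967·1.000000=0.1240; V=0.545455+0.123967+0.123967=0.7934
k=4 src: inc=0.123967, refl=0.123967·0.454545=0.0563; V=0.669421+0.123967+0.056349=0.8497
k=5 load: inc=0.056349, refl=0.056349·1.000000=0.0563; V=0.793388+0.056349+0.056349=0.9061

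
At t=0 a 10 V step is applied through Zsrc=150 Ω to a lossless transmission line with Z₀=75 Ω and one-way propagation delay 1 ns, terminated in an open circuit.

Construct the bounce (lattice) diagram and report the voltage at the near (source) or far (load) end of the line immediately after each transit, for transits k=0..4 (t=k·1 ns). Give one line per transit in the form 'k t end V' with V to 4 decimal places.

0 0 source 3.3333
1 1 load 6.6667
2 2 source 7.7778
3 3 load 8.8889
4 4 source 9.2593

Γ_L=1.000000, Γ_S=0.333333; launch V₁=10·75/225=3.333333
k=0 src: V=3.3333
k=1 load: inc=3.333333, refl=3.333333·1.000000=3.3333; V=0.000000+3.333333+3.333333=6.6667
k=2 src: inc=3.333333, refl=3.333333·0.333333=1.1111; V=3.333333+3.333333+1.111111=7.7778
k=3 load: inc=1.111111, refl=1.111111·1.000000=1.1111; V=6.666667+1.111111+1.111111=8.8889
k=4 src: inc=1.111111, refl=1.111111·0.333333=0.3704; V=7.777778+1.111111+0.370370=9.2593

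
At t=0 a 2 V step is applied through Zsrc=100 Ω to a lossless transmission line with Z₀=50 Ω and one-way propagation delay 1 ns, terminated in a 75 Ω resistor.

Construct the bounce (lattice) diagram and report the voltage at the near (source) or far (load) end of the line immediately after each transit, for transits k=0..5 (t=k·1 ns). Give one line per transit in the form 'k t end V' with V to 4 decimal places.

0 0 source 0.6667
1 1 load 0.8000
2 2 source 0.8444
3 3 load 0.8533
4 4 source 0.8563
5 5 load 0.8569

Γ_L=0.200000, Γ_S=0.333333; launch V₁=2·50/150=0.666667
k=0 src: V=0.6667
k=1 load: inc=0.666667, refl=0.666667·0.200000=0.1333; V=0.000000+0.666667+0.133333=0.8000
k=2 src: inc=0.133333, refl=0.133333·0.333333=0.0444; V=0.666667+0.133333+0.044444=0.8444
k=3 load: inc=0.044444, refl=0.044444·0.200000=0.0089; V=0.800000+0.044444+0.008889=0.8533
k=4 src: inc=0.008889, refl=0.008889·0.333333=0.0030; V=0.844444+0.008889+0.002963=0.8563
k=5 load: inc=0.002963, refl=0.002963·0.200000=0.0006; V=0.853333+0.002963+0.000593=0.8569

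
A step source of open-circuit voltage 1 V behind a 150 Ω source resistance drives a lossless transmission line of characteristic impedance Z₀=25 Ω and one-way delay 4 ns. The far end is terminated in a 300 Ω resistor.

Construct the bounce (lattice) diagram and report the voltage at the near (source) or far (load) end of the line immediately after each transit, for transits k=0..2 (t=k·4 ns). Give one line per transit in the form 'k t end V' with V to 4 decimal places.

Γ_L=0.846154, Γ_S=0.714286; launch V₁=1·25/175=0.142857
k=0 src: V=0.1429
k=1 load: inc=0.142857, refl=0.142857·0.846154=0.1209; V=0.000000+0.142857+0.120879=0.2637
k=2 src: inc=0.120879, refl=0.120879·0.714286=0.0863; V=0.142857+0.120879+0.086342=0.3501

0 0 source 0.1429
1 4 load 0.2637
2 8 source 0.3501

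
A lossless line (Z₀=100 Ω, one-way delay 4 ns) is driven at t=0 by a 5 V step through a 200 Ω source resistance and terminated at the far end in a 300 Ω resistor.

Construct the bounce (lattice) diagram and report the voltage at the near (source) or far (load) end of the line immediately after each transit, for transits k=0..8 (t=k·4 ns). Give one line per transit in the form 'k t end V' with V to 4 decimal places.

0 0 source 1.6667
1 4 load 2.5000
2 8 source 2.7778
3 12 load 2.9167
4 16 source 2.9630
5 20 load 2.9861
6 24 source 2.9938
7 28 load 2.9977
8 32 source 2.9990

Γ_L=0.500000, Γ_S=0.333333; launch V₁=5·100/300=1.666667
k=0 src: V=1.6667
k=1 load: inc=1.666667, refl=1.666667·0.500000=0.8333; V=0.000000+1.666667+0.833333=2.5000
k=2 src: inc=0.833333, refl=0.833333·0.333333=0.2778; V=1.666667+0.833333+0.277778=2.7778
k=3 load: inc=0.277778, refl=0.277778·0.500000=0.1389; V=2.500000+0.277778+0.138889=2.9167
k=4 src: inc=0.138889, refl=0.138889·0.333333=0.0463; V=2.777778+0.138889+0.046296=2.9630
k=5 load: inc=0.046296, refl=0.046296·0.500000=0.0231; V=2.916667+0.046296+0.023148=2.9861
k=6 src: inc=0.023148, refl=0.023148·0.333333=0.0077; V=2.962963+0.023148+0.007716=2.9938
k=7 load: inc=0.007716, refl=0.007716·0.500000=0.0039; V=2.986111+0.007716+0.003858=2.9977
k=8 src: inc=0.003858, refl=0.003858·0.333333=0.0013; V=2.993827+0.003858+0.001286=2.9990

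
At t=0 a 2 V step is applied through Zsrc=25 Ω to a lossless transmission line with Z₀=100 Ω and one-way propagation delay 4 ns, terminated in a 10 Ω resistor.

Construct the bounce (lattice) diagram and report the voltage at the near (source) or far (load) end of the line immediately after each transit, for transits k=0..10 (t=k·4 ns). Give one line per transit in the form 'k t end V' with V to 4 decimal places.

0 0 source 1.6000
1 4 load 0.2909
2 8 source 1.0764
3 12 load 0.4337
4 16 source 0.8193
5 20 load 0.5038
6 24 source 0.6931
7 28 load 0.5382
8 32 source 0.6312
9 36 load 0.5551
10 40 source 0.6008

Γ_L=-0.818182, Γ_S=-0.600000; launch V₁=2·100/125=1.600000
k=0 src: V=1.6000
k=1 load: inc=1.600000, refl=1.600000·-0.818182=-1.3091; V=0.000000+1.600000+-1.309091=0.2909
k=2 src: inc=-1.309091, refl=-1.309091·-0.600000=0.7855; V=1.600000+-1.309091+0.785455=1.0764
k=3 load: inc=0.785455, refl=0.785455·-0.818182=-0.6426; V=0.290909+0.785455+-0.642645=0.4337
k=4 src: inc=-0.642645, refl=-0.642645·-0.600000=0.3856; V=1.076364+-0.642645+0.385587=0.8193
k=5 load: inc=0.385587, refl=0.385587·-0.818182=-0.3155; V=0.433719+0.385587+-0.315480=0.5038
k=6 src: inc=-0.315480, refl=-0.315480·-0.600000=0.1893; V=0.819306+-0.315480+0.189288=0.6931
k=7 load: inc=0.189288, refl=0.189288·-0.818182=-0.1549; V=0.503826+0.189288+-0.154872=0.5382
k=8 src: inc=-0.154872, refl=-0.154872·-0.600000=0.0929; V=0.693114+-0.154872+0.092923=0.6312
k=9 load: inc=0.092923, refl=0.092923·-0.818182=-0.0760; V=0.538242+0.092923+-0.076028=0.5551
k=10 src: inc=-0.076028, refl=-0.076028·-0.600000=0.0456; V=0.631165+-0.076028+0.045617=0.6008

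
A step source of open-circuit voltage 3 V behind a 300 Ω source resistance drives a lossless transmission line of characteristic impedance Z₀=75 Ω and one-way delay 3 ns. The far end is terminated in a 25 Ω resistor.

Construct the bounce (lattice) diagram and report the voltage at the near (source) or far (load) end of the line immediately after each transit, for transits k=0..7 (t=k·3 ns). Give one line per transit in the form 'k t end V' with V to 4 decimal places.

Γ_L=-0.500000, Γ_S=0.600000; launch V₁=3·75/375=0.600000
k=0 src: V=0.6000
k=1 load: inc=0.600000, refl=0.600000·-0.500000=-0.3000; V=0.000000+0.600000+-0.300000=0.3000
k=2 src: inc=-0.300000, refl=-0.300000·0.600000=-0.1800; V=0.600000+-0.300000+-0.180000=0.1200
k=3 load: inc=-0.180000, refl=-0.180000·-0.500000=0.0900; V=0.300000+-0.180000+0.090000=0.2100
k=4 src: inc=0.090000, refl=0.090000·0.600000=0.0540; V=0.120000+0.090000+0.054000=0.2640
k=5 load: inc=0.054000, refl=0.054000·-0.500000=-0.0270; V=0.210000+0.054000+-0.027000=0.2370
k=6 src: inc=-0.027000, refl=-0.027000·0.600000=-0.0162; V=0.264000+-0.027000+-0.016200=0.2208
k=7 load: inc=-0.016200, refl=-0.016200·-0.500000=0.0081; V=0.237000+-0.016200+0.008100=0.2289

0 0 source 0.6000
1 3 load 0.3000
2 6 source 0.1200
3 9 load 0.2100
4 12 source 0.2640
5 15 load 0.2370
6 18 source 0.2208
7 21 load 0.2289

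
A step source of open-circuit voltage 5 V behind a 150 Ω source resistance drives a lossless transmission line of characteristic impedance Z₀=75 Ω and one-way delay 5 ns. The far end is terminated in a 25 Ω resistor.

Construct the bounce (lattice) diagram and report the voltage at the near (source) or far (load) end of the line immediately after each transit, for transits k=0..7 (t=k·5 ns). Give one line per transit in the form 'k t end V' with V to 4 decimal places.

0 0 source 1.6667
1 5 load 0.8333
2 10 source 0.5556
3 15 load 0.6944
4 20 source 0.7407
5 25 load 0.7176
6 30 source 0.7099
7 35 load 0.7137

Γ_L=-0.500000, Γ_S=0.333333; launch V₁=5·75/225=1.666667
k=0 src: V=1.6667
k=1 load: inc=1.666667, refl=1.666667·-0.500000=-0.8333; V=0.000000+1.666667+-0.833333=0.8333
k=2 src: inc=-0.833333, refl=-0.833333·0.333333=-0.2778; V=1.666667+-0.833333+-0.277778=0.5556
k=3 load: inc=-0.277778, refl=-0.277778·-0.500000=0.1389; V=0.833333+-0.277778+0.138889=0.6944
k=4 src: inc=0.138889, refl=0.138889·0.333333=0.0463; V=0.555556+0.138889+0.046296=0.7407
k=5 load: inc=0.046296, refl=0.046296·-0.500000=-0.0231; V=0.694444+0.046296+-0.023148=0.7176
k=6 src: inc=-0.023148, refl=-0.023148·0.333333=-0.0077; V=0.740741+-0.023148+-0.007716=0.7099
k=7 load: inc=-0.007716, refl=-0.007716·-0.500000=0.0039; V=0.717593+-0.007716+0.003858=0.7137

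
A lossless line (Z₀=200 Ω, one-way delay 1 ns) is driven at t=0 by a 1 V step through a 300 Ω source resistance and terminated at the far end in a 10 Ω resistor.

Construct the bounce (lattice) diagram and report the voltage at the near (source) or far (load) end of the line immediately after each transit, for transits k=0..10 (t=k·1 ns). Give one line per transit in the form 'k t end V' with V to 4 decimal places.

Γ_L=-0.904762, Γ_S=0.200000; launch V₁=1·200/500=0.400000
k=0 src: V=0.4000
k=1 load: inc=0.400000, refl=0.400000·-0.904762=-0.3619; V=0.000000+0.400000+-0.361905=0.0381
k=2 src: inc=-0.361905, refl=-0.361905·0.200000=-0.0724; V=0.400000+-0.361905+-0.072381=-0.0343
k=3 load: inc=-0.072381, refl=-0.072381·-0.904762=0.0655; V=0.038095+-0.072381+0.065488=0.0312
k=4 src: inc=0.065488, refl=0.065488·0.200000=0.0131; V=-0.034286+0.065488+0.013098=0.0443
k=5 load: inc=0.013098, refl=0.013098·-0.904762=-0.0119; V=0.031202+0.013098+-0.011850=0.0324
k=6 src: inc=-0.011850, refl=-0.011850·0.200000=-0.0024; V=0.044299+-0.011850+-0.002370=0.0301
k=7 load: inc=-0.002370, refl=-0.002370·-0.904762=0.0021; V=0.032449+-0.002370+0.002144=0.0322
k=8 src: inc=0.002144, refl=0.002144·0.200000=0.0004; V=0.030079+0.002144+0.000429=0.0327
k=9 load: inc=0.000429, refl=0.000429·-0.904762=-0.0004; V=0.032223+0.000429+-0.000388=0.0323
k=10 src: inc=-0.000388, refl=-0.000388·0.200000=-0.0001; V=0.032652+-0.000388+-0.000078=0.0322

0 0 source 0.4000
1 1 load 0.0381
2 2 source -0.0343
3 3 load 0.0312
4 4 source 0.0443
5 5 load 0.0324
6 6 source 0.0301
7 7 load 0.0322
8 8 source 0.0327
9 9 load 0.0323
10 10 source 0.0322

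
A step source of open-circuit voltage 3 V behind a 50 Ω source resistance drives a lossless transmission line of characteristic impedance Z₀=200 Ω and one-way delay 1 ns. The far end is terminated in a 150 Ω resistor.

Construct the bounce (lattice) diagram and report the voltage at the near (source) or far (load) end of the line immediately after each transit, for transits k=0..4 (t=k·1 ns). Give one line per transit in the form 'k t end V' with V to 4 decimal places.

Γ_L=-0.142857, Γ_S=-0.600000; launch V₁=3·200/250=2.400000
k=0 src: V=2.4000
k=1 load: inc=2.400000, refl=2.400000·-0.142857=-0.3429; V=0.000000+2.400000+-0.342857=2.0571
k=2 src: inc=-0.342857, refl=-0.342857·-0.600000=0.2057; V=2.400000+-0.342857+0.205714=2.2629
k=3 load: inc=0.205714, refl=0.205714·-0.142857=-0.0294; V=2.057143+0.205714+-0.029388=2.2335
k=4 src: inc=-0.029388, refl=-0.029388·-0.600000=0.0176; V=2.262857+-0.029388+0.017633=2.2511

0 0 source 2.4000
1 1 load 2.0571
2 2 source 2.2629
3 3 load 2.2335
4 4 source 2.2511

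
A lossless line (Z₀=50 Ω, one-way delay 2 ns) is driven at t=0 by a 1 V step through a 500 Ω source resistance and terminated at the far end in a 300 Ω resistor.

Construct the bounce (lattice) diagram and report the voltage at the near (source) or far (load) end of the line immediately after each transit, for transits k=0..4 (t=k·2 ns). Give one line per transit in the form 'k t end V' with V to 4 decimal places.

0 0 source 0.0909
1 2 load 0.1558
2 4 source 0.2090
3 6 load 0.2469
4 8 source 0.2780

Γ_L=0.714286, Γ_S=0.818182; launch V₁=1·50/550=0.090909
k=0 src: V=0.0909
k=1 load: inc=0.090909, refl=0.090909·0.714286=0.0649; V=0.000000+0.090909+0.064935=0.1558
k=2 src: inc=0.064935, refl=0.064935·0.818182=0.0531; V=0.090909+0.064935+0.053129=0.2090
k=3 load: inc=0.053129, refl=0.053129·0.714286=0.0379; V=0.155844+0.053129+0.037949=0.2469
k=4 src: inc=0.037949, refl=0.037949·0.818182=0.0310; V=0.208973+0.037949+0.031049=0.2780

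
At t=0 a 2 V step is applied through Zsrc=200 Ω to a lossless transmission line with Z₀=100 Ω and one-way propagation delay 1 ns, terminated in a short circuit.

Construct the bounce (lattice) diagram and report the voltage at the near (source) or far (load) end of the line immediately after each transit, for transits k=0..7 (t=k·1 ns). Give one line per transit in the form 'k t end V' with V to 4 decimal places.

Γ_L=-1.000000, Γ_S=0.333333; launch V₁=2·100/300=0.666667
k=0 src: V=0.6667
k=1 load: inc=0.666667, refl=0.666667·-1.000000=-0.6667; V=0.000000+0.666667+-0.666667=0.0000
k=2 src: inc=-0.666667, refl=-0.666667·0.333333=-0.2222; V=0.666667+-0.666667+-0.222222=-0.2222
k=3 load: inc=-0.222222, refl=-0.222222·-1.000000=0.2222; V=0.000000+-0.222222+0.222222=0.0000
k=4 src: inc=0.222222, refl=0.222222·0.333333=0.0741; V=-0.222222+0.222222+0.074074=0.0741
k=5 load: inc=0.074074, refl=0.074074·-1.000000=-0.0741; V=0.000000+0.074074+-0.074074=0.0000
k=6 src: inc=-0.074074, refl=-0.074074·0.333333=-0.0247; V=0.074074+-0.074074+-0.024691=-0.0247
k=7 load: inc=-0.024691, refl=-0.024691·-1.000000=0.0247; V=0.000000+-0.024691+0.024691=0.0000

0 0 source 0.6667
1 1 load 0.0000
2 2 source -0.2222
3 3 load 0.0000
4 4 source 0.0741
5 5 load 0.0000
6 6 source -0.0247
7 7 load 0.0000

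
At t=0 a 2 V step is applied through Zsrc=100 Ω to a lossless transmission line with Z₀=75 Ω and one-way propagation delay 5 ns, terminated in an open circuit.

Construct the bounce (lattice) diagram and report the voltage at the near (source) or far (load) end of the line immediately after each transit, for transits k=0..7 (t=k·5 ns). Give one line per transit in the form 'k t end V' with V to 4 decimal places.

0 0 source 0.8571
1 5 load 1.7143
2 10 source 1.8367
3 15 load 1.9592
4 20 source 1.9767
5 25 load 1.9942
6 30 source 1.9967
7 35 load 1.9992

Γ_L=1.000000, Γ_S=0.142857; launch V₁=2·75/175=0.857143
k=0 src: V=0.8571
k=1 load: inc=0.857143, refl=0.857143·1.000000=0.8571; V=0.000000+0.857143+0.857143=1.7143
k=2 src: inc=0.857143, refl=0.857143·0.142857=0.1224; V=0.857143+0.857143+0.122449=1.8367
k=3 load: inc=0.122449, refl=0.122449·1.000000=0.1224; V=1.714286+0.122449+0.122449=1.9592
k=4 src: inc=0.122449, refl=0.122449·0.142857=0.0175; V=1.836735+0.122449+0.017493=1.9767
k=5 load: inc=0.017493, refl=0.017493·1.000000=0.0175; V=1.959184+0.017493+0.017493=1.9942
k=6 src: inc=0.017493, refl=0.017493·0.142857=0.0025; V=1.976676+0.017493+0.002499=1.9967
k=7 load: inc=0.002499, refl=0.002499·1.000000=0.0025; V=1.994169+0.002499+0.002499=1.9992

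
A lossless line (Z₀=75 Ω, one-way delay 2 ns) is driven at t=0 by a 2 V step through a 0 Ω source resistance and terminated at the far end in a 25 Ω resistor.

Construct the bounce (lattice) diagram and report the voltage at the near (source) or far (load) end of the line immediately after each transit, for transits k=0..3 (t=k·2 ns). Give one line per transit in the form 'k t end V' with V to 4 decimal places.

Γ_L=-0.500000, Γ_S=-1.000000; launch V₁=2·75/75=2.000000
k=0 src: V=2.0000
k=1 load: inc=2.000000, refl=2.000000·-0.500000=-1.0000; V=0.000000+2.000000+-1.000000=1.0000
k=2 src: inc=-1.000000, refl=-1.000000·-1.000000=1.0000; V=2.000000+-1.000000+1.000000=2.0000
k=3 load: inc=1.000000, refl=1.000000·-0.500000=-0.5000; V=1.000000+1.000000+-0.500000=1.5000

0 0 source 2.0000
1 2 load 1.0000
2 4 source 2.0000
3 6 load 1.5000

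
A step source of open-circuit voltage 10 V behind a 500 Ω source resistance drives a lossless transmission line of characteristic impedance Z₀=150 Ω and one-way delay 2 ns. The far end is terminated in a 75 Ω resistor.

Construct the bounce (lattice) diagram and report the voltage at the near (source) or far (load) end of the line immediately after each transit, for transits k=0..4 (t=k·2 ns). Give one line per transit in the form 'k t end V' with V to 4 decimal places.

Γ_L=-0.333333, Γ_S=0.538462; launch V₁=10·150/650=2.307692
k=0 src: V=2.3077
k=1 load: inc=2.307692, refl=2.307692·-0.333333=-0.7692; V=0.000000+2.307692+-0.769231=1.5385
k=2 src: inc=-0.769231, refl=-0.769231·0.538462=-0.4142; V=2.307692+-0.769231+-0.414201=1.1243
k=3 load: inc=-0.414201, refl=-0.414201·-0.333333=0.1381; V=1.538462+-0.414201+0.138067=1.2623
k=4 src: inc=0.138067, refl=0.138067·0.538462=0.0743; V=1.124260+0.138067+0.074344=1.3367

0 0 source 2.3077
1 2 load 1.5385
2 4 source 1.1243
3 6 load 1.2623
4 8 source 1.3367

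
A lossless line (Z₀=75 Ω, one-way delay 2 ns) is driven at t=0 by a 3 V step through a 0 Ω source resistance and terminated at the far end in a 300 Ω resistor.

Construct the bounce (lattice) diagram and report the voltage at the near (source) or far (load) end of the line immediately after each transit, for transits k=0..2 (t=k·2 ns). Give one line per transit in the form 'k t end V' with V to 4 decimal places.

0 0 source 3.0000
1 2 load 4.8000
2 4 source 3.0000

Γ_L=0.600000, Γ_S=-1.000000; launch V₁=3·75/75=3.000000
k=0 src: V=3.0000
k=1 load: inc=3.000000, refl=3.000000·0.600000=1.8000; V=0.000000+3.000000+1.800000=4.8000
k=2 src: inc=1.800000, refl=1.800000·-1.000000=-1.8000; V=3.000000+1.800000+-1.800000=3.0000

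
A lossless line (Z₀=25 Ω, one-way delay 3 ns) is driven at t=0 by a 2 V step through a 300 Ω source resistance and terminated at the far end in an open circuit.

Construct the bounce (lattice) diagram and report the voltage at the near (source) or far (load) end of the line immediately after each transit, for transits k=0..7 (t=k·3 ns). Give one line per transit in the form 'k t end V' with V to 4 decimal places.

0 0 source 0.1538
1 3 load 0.3077
2 6 source 0.4379
3 9 load 0.5680
4 12 source 0.6782
5 15 load 0.7883
6 18 source 0.8816
7 21 load 0.9748

Γ_L=1.000000, Γ_S=0.846154; launch V₁=2·25/325=0.153846
k=0 src: V=0.1538
k=1 load: inc=0.153846, refl=0.153846·1.000000=0.1538; V=0.000000+0.153846+0.153846=0.3077
k=2 src: inc=0.153846, refl=0.153846·0.846154=0.1302; V=0.153846+0.153846+0.130178=0.4379
k=3 load: inc=0.130178, refl=0.130178·1.000000=0.1302; V=0.307692+0.130178+0.130178=0.5680
k=4 src: inc=0.130178, refl=0.130178·0.846154=0.1102; V=0.437870+0.130178+0.110150=0.6782
k=5 load: inc=0.110150, refl=0.110150·1.000000=0.1102; V=0.568047+0.110150+0.110150=0.7883
k=6 src: inc=0.110150, refl=0.110150·0.846154=0.0932; V=0.678198+0.110150+0.093204=0.8816
k=7 load: inc=0.093204, refl=0.093204·1.000000=0.0932; V=0.788348+0.093204+0.093204=0.9748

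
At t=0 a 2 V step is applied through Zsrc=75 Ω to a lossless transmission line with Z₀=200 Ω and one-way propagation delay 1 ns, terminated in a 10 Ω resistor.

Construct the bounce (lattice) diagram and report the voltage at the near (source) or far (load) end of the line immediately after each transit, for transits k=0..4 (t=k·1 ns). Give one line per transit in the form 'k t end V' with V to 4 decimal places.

0 0 source 1.4545
1 1 load 0.1385
2 2 source 0.7367
3 3 load 0.1955
4 4 source 0.4415

Γ_L=-0.904762, Γ_S=-0.454545; launch V₁=2·200/275=1.454545
k=0 src: V=1.4545
k=1 load: inc=1.454545, refl=1.454545·-0.904762=-1.3160; V=0.000000+1.454545+-1.316017=0.1385
k=2 src: inc=-1.316017, refl=-1.316017·-0.454545=0.5982; V=1.454545+-1.316017+0.598190=0.7367
k=3 load: inc=0.598190, refl=0.598190·-0.904762=-0.5412; V=0.138528+0.598190+-0.541219=0.1955
k=4 src: inc=-0.541219, refl=-0.541219·-0.454545=0.2460; V=0.736718+-0.541219+0.246009=0.4415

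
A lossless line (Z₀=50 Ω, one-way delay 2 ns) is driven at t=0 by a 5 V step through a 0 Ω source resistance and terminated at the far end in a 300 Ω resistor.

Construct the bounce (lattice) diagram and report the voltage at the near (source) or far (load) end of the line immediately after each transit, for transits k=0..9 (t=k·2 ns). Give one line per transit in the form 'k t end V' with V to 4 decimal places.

0 0 source 5.0000
1 2 load 8.5714
2 4 source 5.0000
3 6 load 2.4490
4 8 source 5.0000
5 10 load 6.8222
6 12 source 5.0000
7 14 load 3.6985
8 16 source 5.0000
9 18 load 5.9297

Γ_L=0.714286, Γ_S=-1.000000; launch V₁=5·50/50=5.000000
k=0 src: V=5.0000
k=1 load: inc=5.000000, refl=5.000000·0.714286=3.5714; V=0.000000+5.000000+3.571429=8.5714
k=2 src: inc=3.571429, refl=3.571429·-1.000000=-3.5714; V=5.000000+3.571429+-3.571429=5.0000
k=3 load: inc=-3.571429, refl=-3.571429·0.714286=-2.5510; V=8.571429+-3.571429+-2.551020=2.4490
k=4 src: inc=-2.551020, refl=-2.551020·-1.000000=2.5510; V=5.000000+-2.551020+2.551020=5.0000
k=5 load: inc=2.551020, refl=2.551020·0.714286=1.8222; V=2.448980+2.551020+1.822157=6.8222
k=6 src: inc=1.822157, refl=1.822157·-1.000000=-1.8222; V=5.000000+1.822157+-1.822157=5.0000
k=7 load: inc=-1.822157, refl=-1.822157·0.714286=-1.3015; V=6.822157+-1.822157+-1.301541=3.6985
k=8 src: inc=-1.301541, refl=-1.301541·-1.000000=1.3015; V=5.000000+-1.301541+1.301541=5.0000
k=9 load: inc=1.301541, refl=1.301541·0.714286=0.9297; V=3.698459+1.301541+0.929672=5.9297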